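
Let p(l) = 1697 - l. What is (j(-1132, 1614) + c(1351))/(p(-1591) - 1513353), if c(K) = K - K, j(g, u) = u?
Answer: -538/503355 ≈ -0.0010688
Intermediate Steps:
c(K) = 0
(j(-1132, 1614) + c(1351))/(p(-1591) - 1513353) = (1614 + 0)/((1697 - 1*(-1591)) - 1513353) = 1614/((1697 + 1591) - 1513353) = 1614/(3288 - 1513353) = 1614/(-1510065) = 1614*(-1/1510065) = -538/503355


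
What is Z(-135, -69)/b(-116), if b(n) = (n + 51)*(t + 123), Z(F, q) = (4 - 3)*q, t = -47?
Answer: 69/4940 ≈ 0.013968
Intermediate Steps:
Z(F, q) = q (Z(F, q) = 1*q = q)
b(n) = 3876 + 76*n (b(n) = (n + 51)*(-47 + 123) = (51 + n)*76 = 3876 + 76*n)
Z(-135, -69)/b(-116) = -69/(3876 + 76*(-116)) = -69/(3876 - 8816) = -69/(-4940) = -69*(-1/4940) = 69/4940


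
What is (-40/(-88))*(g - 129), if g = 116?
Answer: -65/11 ≈ -5.9091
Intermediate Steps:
(-40/(-88))*(g - 129) = (-40/(-88))*(116 - 129) = -40*(-1/88)*(-13) = (5/11)*(-13) = -65/11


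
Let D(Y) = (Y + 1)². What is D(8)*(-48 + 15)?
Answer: -2673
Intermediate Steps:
D(Y) = (1 + Y)²
D(8)*(-48 + 15) = (1 + 8)²*(-48 + 15) = 9²*(-33) = 81*(-33) = -2673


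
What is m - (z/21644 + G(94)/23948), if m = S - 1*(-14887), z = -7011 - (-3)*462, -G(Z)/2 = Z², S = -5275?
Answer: 1245677520403/129582628 ≈ 9613.0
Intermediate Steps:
G(Z) = -2*Z²
z = -5625 (z = -7011 - 1*(-1386) = -7011 + 1386 = -5625)
m = 9612 (m = -5275 - 1*(-14887) = -5275 + 14887 = 9612)
m - (z/21644 + G(94)/23948) = 9612 - (-5625/21644 - 2*94²/23948) = 9612 - (-5625*1/21644 - 2*8836*(1/23948)) = 9612 - (-5625/21644 - 17672*1/23948) = 9612 - (-5625/21644 - 4418/5987) = 9612 - 1*(-129300067/129582628) = 9612 + 129300067/129582628 = 1245677520403/129582628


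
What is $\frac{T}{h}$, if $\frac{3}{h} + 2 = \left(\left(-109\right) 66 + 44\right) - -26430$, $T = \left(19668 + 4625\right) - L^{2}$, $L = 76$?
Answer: $118990242$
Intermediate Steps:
$T = 18517$ ($T = \left(19668 + 4625\right) - 76^{2} = 24293 - 5776 = 18517$)
$h = \frac{1}{6426}$ ($h = \frac{3}{-2 + \left(\left(\left(-109\right) 66 + 44\right) - -26430\right)} = \frac{3}{-2 + \left(\left(-7194 + 44\right) + 26430\right)} = \frac{3}{-2 + \left(-7150 + 26430\right)} = \frac{3}{-2 + 19280} = \frac{3}{19278} = 3 \cdot \frac{1}{19278} = \frac{1}{6426} \approx 0.00015562$)
$\frac{T}{h} = 18517 \frac{1}{\frac{1}{6426}} = 18517 \cdot 6426 = 118990242$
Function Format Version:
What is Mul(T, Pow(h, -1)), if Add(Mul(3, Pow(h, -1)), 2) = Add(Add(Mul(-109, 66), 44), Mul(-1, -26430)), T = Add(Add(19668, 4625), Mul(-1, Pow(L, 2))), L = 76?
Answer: 118990242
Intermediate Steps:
T = 18517 (T = Add(Add(19668, 4625), Mul(-1, Pow(76, 2))) = Add(24293, Mul(-1, 5776)) = Add(24293, -5776) = 18517)
h = Rational(1, 6426) (h = Mul(3, Pow(Add(-2, Add(Add(Mul(-109, 66), 44), Mul(-1, -26430))), -1)) = Mul(3, Pow(Add(-2, Add(Add(-7194, 44), 26430)), -1)) = Mul(3, Pow(Add(-2, Add(-7150, 26430)), -1)) = Mul(3, Pow(Add(-2, 19280), -1)) = Mul(3, Pow(19278, -1)) = Mul(3, Rational(1, 19278)) = Rational(1, 6426) ≈ 0.00015562)
Mul(T, Pow(h, -1)) = Mul(18517, Pow(Rational(1, 6426), -1)) = Mul(18517, 6426) = 118990242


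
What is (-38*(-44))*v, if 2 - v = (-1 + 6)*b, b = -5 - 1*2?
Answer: 61864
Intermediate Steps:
b = -7 (b = -5 - 2 = -7)
v = 37 (v = 2 - (-1 + 6)*(-7) = 2 - 5*(-7) = 2 - 1*(-35) = 2 + 35 = 37)
(-38*(-44))*v = -38*(-44)*37 = 1672*37 = 61864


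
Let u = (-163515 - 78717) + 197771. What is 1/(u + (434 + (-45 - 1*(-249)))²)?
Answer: 1/362583 ≈ 2.7580e-6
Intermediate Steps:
u = -44461 (u = -242232 + 197771 = -44461)
1/(u + (434 + (-45 - 1*(-249)))²) = 1/(-44461 + (434 + (-45 - 1*(-249)))²) = 1/(-44461 + (434 + (-45 + 249))²) = 1/(-44461 + (434 + 204)²) = 1/(-44461 + 638²) = 1/(-44461 + 407044) = 1/362583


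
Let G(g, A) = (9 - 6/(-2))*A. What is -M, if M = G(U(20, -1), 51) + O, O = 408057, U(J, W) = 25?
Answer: -408669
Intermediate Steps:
G(g, A) = 12*A (G(g, A) = (9 - 6*(-1/2))*A = (9 + 3)*A = 12*A)
M = 408669 (M = 12*51 + 408057 = 612 + 408057 = 408669)
-M = -1*408669 = -408669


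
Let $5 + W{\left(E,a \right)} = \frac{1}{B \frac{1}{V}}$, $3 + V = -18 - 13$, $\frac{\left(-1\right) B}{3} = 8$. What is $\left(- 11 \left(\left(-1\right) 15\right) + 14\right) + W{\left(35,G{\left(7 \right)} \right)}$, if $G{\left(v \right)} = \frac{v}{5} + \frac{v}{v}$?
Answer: $\frac{2105}{12} \approx 175.42$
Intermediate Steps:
$B = -24$ ($B = \left(-3\right) 8 = -24$)
$V = -34$ ($V = -3 - 31 = -34$)
$G{\left(v \right)} = 1 + \frac{v}{5}$ ($G{\left(v \right)} = v \frac{1}{5} + 1 = \frac{v}{5} + 1 = 1 + \frac{v}{5}$)
$W{\left(E,a \right)} = - \frac{43}{12}$ ($W{\left(E,a \right)} = -5 + \frac{1}{\left(-24\right) \frac{1}{-34}} = -5 + \frac{1}{\left(-24\right) \left(- \frac{1}{34}\right)} = -5 + \frac{1}{\frac{12}{17}} = -5 + \frac{17}{12} = - \frac{43}{12}$)
$\left(- 11 \left(\left(-1\right) 15\right) + 14\right) + W{\left(35,G{\left(7 \right)} \right)} = \left(- 11 \left(\left(-1\right) 15\right) + 14\right) - \frac{43}{12} = \left(\left(-11\right) \left(-15\right) + 14\right) - \frac{43}{12} = \left(165 + 14\right) - \frac{43}{12} = 179 - \frac{43}{12} = \frac{2105}{12}$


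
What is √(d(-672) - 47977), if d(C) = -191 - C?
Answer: 2*I*√11874 ≈ 217.94*I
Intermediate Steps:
√(d(-672) - 47977) = √((-191 - 1*(-672)) - 47977) = √((-191 + 672) - 47977) = √(481 - 47977) = √(-47496) = 2*I*√11874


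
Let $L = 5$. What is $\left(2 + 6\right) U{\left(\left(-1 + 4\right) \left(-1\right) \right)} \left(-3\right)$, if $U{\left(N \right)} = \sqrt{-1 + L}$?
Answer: $-48$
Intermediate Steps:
$U{\left(N \right)} = 2$ ($U{\left(N \right)} = \sqrt{-1 + 5} = \sqrt{4} = 2$)
$\left(2 + 6\right) U{\left(\left(-1 + 4\right) \left(-1\right) \right)} \left(-3\right) = \left(2 + 6\right) 2 \left(-3\right) = 8 \cdot 2 \left(-3\right) = 16 \left(-3\right) = -48$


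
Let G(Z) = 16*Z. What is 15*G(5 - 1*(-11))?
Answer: 3840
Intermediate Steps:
15*G(5 - 1*(-11)) = 15*(16*(5 - 1*(-11))) = 15*(16*(5 + 11)) = 15*(16*16) = 15*256 = 3840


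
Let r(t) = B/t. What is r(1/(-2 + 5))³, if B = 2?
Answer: 216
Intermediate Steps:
r(t) = 2/t
r(1/(-2 + 5))³ = (2/(1/(-2 + 5)))³ = (2/(1/3))³ = (2/(⅓))³ = (2*3)³ = 6³ = 216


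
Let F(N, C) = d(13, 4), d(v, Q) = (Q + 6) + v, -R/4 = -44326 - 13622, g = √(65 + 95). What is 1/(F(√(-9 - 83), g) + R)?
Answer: 1/231815 ≈ 4.3138e-6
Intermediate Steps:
g = 4*√10 (g = √160 = 4*√10 ≈ 12.649)
R = 231792 (R = -4*(-44326 - 13622) = -4*(-57948) = 231792)
d(v, Q) = 6 + Q + v (d(v, Q) = (6 + Q) + v = 6 + Q + v)
F(N, C) = 23 (F(N, C) = 6 + 4 + 13 = 23)
1/(F(√(-9 - 83), g) + R) = 1/(23 + 231792) = 1/231815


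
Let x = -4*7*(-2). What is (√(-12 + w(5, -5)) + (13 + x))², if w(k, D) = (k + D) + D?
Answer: (69 + I*√17)² ≈ 4744.0 + 568.99*I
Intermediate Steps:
x = 56 (x = -28*(-2) = 56)
w(k, D) = k + 2*D (w(k, D) = (D + k) + D = k + 2*D)
(√(-12 + w(5, -5)) + (13 + x))² = (√(-12 + (5 + 2*(-5))) + (13 + 56))² = (√(-12 + (5 - 10)) + 69)² = (√(-12 - 5) + 69)² = (√(-17) + 69)² = (I*√17 + 69)² = (69 + I*√17)²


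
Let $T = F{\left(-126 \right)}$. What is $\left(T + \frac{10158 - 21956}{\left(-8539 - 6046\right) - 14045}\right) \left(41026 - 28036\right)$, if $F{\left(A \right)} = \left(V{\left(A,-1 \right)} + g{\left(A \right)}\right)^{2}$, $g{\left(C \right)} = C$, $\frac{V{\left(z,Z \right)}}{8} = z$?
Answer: $\frac{47825194769322}{2863} \approx 1.6705 \cdot 10^{10}$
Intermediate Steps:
$V{\left(z,Z \right)} = 8 z$
$F{\left(A \right)} = 81 A^{2}$ ($F{\left(A \right)} = \left(8 A + A\right)^{2} = \left(9 A\right)^{2} = 81 A^{2}$)
$T = 1285956$ ($T = 81 \left(-126\right)^{2} = 81 \cdot 15876 = 1285956$)
$\left(T + \frac{10158 - 21956}{\left(-8539 - 6046\right) - 14045}\right) \left(41026 - 28036\right) = \left(1285956 + \frac{10158 - 21956}{\left(-8539 - 6046\right) - 14045}\right) \left(41026 - 28036\right) = \left(1285956 - \frac{11798}{\left(-8539 - 6046\right) - 14045}\right) 12990 = \left(1285956 - \frac{11798}{-14585 - 14045}\right) 12990 = \left(1285956 - \frac{11798}{-28630}\right) 12990 = \left(1285956 - - \frac{5899}{14315}\right) 12990 = \left(1285956 + \frac{5899}{14315}\right) 12990 = \frac{18408466039}{14315} \cdot 12990 = \frac{47825194769322}{2863}$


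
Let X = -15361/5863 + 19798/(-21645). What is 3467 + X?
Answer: 33809985002/9761895 ≈ 3463.5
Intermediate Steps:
X = -34504963/9761895 (X = -15361*1/5863 + 19798*(-1/21645) = -15361/5863 - 19798/21645 = -34504963/9761895 ≈ -3.5347)
3467 + X = 3467 - 34504963/9761895 = 33809985002/9761895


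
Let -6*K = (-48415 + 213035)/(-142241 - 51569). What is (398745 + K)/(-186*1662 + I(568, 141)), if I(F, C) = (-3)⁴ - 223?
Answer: -11592119383/8991059091 ≈ -1.2893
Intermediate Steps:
K = 8231/58143 (K = -(-48415 + 213035)/(6*(-142241 - 51569)) = -82310/(3*(-193810)) = -82310*(-1)/(3*193810) = -⅙*(-16462/19381) = 8231/58143 ≈ 0.14156)
I(F, C) = -142 (I(F, C) = 81 - 223 = -142)
(398745 + K)/(-186*1662 + I(568, 141)) = (398745 + 8231/58143)/(-186*1662 - 142) = 23184238766/(58143*(-309132 - 142)) = (23184238766/58143)/(-309274) = (23184238766/58143)*(-1/309274) = -11592119383/8991059091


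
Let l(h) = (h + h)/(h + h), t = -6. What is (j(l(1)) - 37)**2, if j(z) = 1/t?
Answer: 49729/36 ≈ 1381.4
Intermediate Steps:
l(h) = 1 (l(h) = (2*h)/((2*h)) = (2*h)*(1/(2*h)) = 1)
j(z) = -1/6 (j(z) = 1/(-6) = -1/6)
(j(l(1)) - 37)**2 = (-1/6 - 37)**2 = (-223/6)**2 = 49729/36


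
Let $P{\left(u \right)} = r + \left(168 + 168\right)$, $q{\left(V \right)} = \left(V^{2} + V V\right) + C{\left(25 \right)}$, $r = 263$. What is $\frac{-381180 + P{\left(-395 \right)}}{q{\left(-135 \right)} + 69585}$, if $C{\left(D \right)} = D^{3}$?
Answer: $- \frac{380581}{121660} \approx -3.1282$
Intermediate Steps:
$q{\left(V \right)} = 15625 + 2 V^{2}$ ($q{\left(V \right)} = \left(V^{2} + V V\right) + 25^{3} = \left(V^{2} + V^{2}\right) + 15625 = 2 V^{2} + 15625 = 15625 + 2 V^{2}$)
$P{\left(u \right)} = 599$ ($P{\left(u \right)} = 263 + \left(168 + 168\right) = 263 + 336 = 599$)
$\frac{-381180 + P{\left(-395 \right)}}{q{\left(-135 \right)} + 69585} = \frac{-381180 + 599}{\left(15625 + 2 \left(-135\right)^{2}\right) + 69585} = - \frac{380581}{\left(15625 + 2 \cdot 18225\right) + 69585} = - \frac{380581}{\left(15625 + 36450\right) + 69585} = - \frac{380581}{52075 + 69585} = - \frac{380581}{121660}$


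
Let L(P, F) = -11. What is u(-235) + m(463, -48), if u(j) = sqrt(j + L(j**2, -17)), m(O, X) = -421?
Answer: -421 + I*sqrt(246) ≈ -421.0 + 15.684*I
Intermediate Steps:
u(j) = sqrt(-11 + j) (u(j) = sqrt(j - 11) = sqrt(-11 + j))
u(-235) + m(463, -48) = sqrt(-11 - 235) - 421 = sqrt(-246) - 421 = I*sqrt(246) - 421 = -421 + I*sqrt(246)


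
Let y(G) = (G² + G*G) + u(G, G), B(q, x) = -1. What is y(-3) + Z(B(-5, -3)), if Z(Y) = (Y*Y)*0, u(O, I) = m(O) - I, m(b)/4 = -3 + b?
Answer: -3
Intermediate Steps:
m(b) = -12 + 4*b (m(b) = 4*(-3 + b) = -12 + 4*b)
u(O, I) = -12 - I + 4*O (u(O, I) = (-12 + 4*O) - I = -12 - I + 4*O)
Z(Y) = 0 (Z(Y) = Y²*0 = 0)
y(G) = -12 + 2*G² + 3*G (y(G) = (G² + G*G) + (-12 - G + 4*G) = (G² + G²) + (-12 + 3*G) = 2*G² + (-12 + 3*G) = -12 + 2*G² + 3*G)
y(-3) + Z(B(-5, -3)) = (-12 + 2*(-3)² + 3*(-3)) + 0 = (-12 + 2*9 - 9) + 0 = (-12 + 18 - 9) + 0 = -3 + 0 = -3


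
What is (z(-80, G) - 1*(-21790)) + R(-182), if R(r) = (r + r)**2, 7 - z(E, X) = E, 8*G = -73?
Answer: 154373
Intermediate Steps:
G = -73/8 (G = (1/8)*(-73) = -73/8 ≈ -9.1250)
z(E, X) = 7 - E
R(r) = 4*r**2 (R(r) = (2*r)**2 = 4*r**2)
(z(-80, G) - 1*(-21790)) + R(-182) = ((7 - 1*(-80)) - 1*(-21790)) + 4*(-182)**2 = ((7 + 80) + 21790) + 4*33124 = (87 + 21790) + 132496 = 21877 + 132496 = 154373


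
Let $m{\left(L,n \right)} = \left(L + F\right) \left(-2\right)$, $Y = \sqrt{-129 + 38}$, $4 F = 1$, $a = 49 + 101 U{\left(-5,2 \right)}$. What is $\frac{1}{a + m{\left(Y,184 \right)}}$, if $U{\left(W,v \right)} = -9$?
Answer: $- \frac{3442}{2963297} + \frac{8 i \sqrt{91}}{2963297} \approx -0.0011615 + 2.5753 \cdot 10^{-5} i$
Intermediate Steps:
$a = -860$ ($a = 49 + 101 \left(-9\right) = 49 - 909 = -860$)
$F = \frac{1}{4}$ ($F = \frac{1}{4} \cdot 1 = \frac{1}{4} \approx 0.25$)
$Y = i \sqrt{91}$ ($Y = \sqrt{-91} = i \sqrt{91} \approx 9.5394 i$)
$m{\left(L,n \right)} = - \frac{1}{2} - 2 L$ ($m{\left(L,n \right)} = \left(L + \frac{1}{4}\right) \left(-2\right) = \left(\frac{1}{4} + L\right) \left(-2\right) = - \frac{1}{2} - 2 L$)
$\frac{1}{a + m{\left(Y,184 \right)}} = \frac{1}{-860 - \left(\frac{1}{2} + 2 i \sqrt{91}\right)} = \frac{1}{- \frac{1721}{2} - 2 i \sqrt{91}}$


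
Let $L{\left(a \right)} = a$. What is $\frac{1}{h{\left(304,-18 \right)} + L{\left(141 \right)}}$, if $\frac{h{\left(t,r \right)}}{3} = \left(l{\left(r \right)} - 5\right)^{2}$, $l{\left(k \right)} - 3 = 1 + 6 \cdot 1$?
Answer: $\frac{1}{216} \approx 0.0046296$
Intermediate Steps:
$l{\left(k \right)} = 10$ ($l{\left(k \right)} = 3 + \left(1 + 6 \cdot 1\right) = 3 + \left(1 + 6\right) = 3 + 7 = 10$)
$h{\left(t,r \right)} = 75$ ($h{\left(t,r \right)} = 3 \left(10 - 5\right)^{2} = 3 \cdot 5^{2} = 3 \cdot 25 = 75$)
$\frac{1}{h{\left(304,-18 \right)} + L{\left(141 \right)}} = \frac{1}{75 + 141} = \frac{1}{216}$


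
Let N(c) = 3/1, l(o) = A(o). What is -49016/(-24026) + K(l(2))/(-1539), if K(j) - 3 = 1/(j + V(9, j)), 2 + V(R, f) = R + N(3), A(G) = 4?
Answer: 527532809/258832098 ≈ 2.0381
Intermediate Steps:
l(o) = 4
N(c) = 3 (N(c) = 3*1 = 3)
V(R, f) = 1 + R (V(R, f) = -2 + (R + 3) = -2 + (3 + R) = 1 + R)
K(j) = 3 + 1/(10 + j) (K(j) = 3 + 1/(j + (1 + 9)) = 3 + 1/(j + 10) = 3 + 1/(10 + j))
-49016/(-24026) + K(l(2))/(-1539) = -49016/(-24026) + ((31 + 3*4)/(10 + 4))/(-1539) = -49016*(-1/24026) + ((31 + 12)/14)*(-1/1539) = 24508/12013 + ((1/14)*43)*(-1/1539) = 24508/12013 + (43/14)*(-1/1539) = 24508/12013 - 43/21546 = 527532809/258832098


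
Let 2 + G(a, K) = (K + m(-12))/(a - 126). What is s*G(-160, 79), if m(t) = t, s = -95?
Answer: 60705/286 ≈ 212.26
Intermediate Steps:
G(a, K) = -2 + (-12 + K)/(-126 + a) (G(a, K) = -2 + (K - 12)/(a - 126) = -2 + (-12 + K)/(-126 + a))
s*G(-160, 79) = -95*(240 + 79 - 2*(-160))/(-126 - 160) = -95*(240 + 79 + 320)/(-286) = -(-95)*639/286 = -95*(-639/286) = 60705/286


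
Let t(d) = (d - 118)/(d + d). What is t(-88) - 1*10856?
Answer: -955225/88 ≈ -10855.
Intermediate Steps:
t(d) = (-118 + d)/(2*d) (t(d) = (-118 + d)/((2*d)) = (-118 + d)*(1/(2*d)) = (-118 + d)/(2*d))
t(-88) - 1*10856 = (1/2)*(-118 - 88)/(-88) - 1*10856 = (1/2)*(-1/88)*(-206) - 10856 = 103/88 - 10856 = -955225/88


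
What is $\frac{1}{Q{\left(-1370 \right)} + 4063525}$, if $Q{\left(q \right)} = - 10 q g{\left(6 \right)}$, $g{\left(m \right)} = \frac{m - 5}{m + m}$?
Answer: $\frac{3}{12194000} \approx 2.4602 \cdot 10^{-7}$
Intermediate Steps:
$g{\left(m \right)} = \frac{-5 + m}{2 m}$
$Q{\left(q \right)} = - \frac{5 q}{6}$ ($Q{\left(q \right)} = - 10 q \frac{-5 + 6}{2 \cdot 6} = - 10 q \frac{1}{2} \cdot \frac{1}{6} \cdot 1 = - 10 q \frac{1}{12} = - \frac{5 q}{6}$)
$\frac{1}{Q{\left(-1370 \right)} + 4063525} = \frac{1}{\left(- \frac{5}{6}\right) \left(-1370\right) + 4063525} = \frac{1}{\frac{3425}{3} + 4063525} = \frac{1}{\frac{12194000}{3}} = \frac{3}{12194000}$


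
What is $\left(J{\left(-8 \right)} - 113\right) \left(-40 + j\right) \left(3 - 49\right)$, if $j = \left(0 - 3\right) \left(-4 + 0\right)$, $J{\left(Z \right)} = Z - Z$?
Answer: $-145544$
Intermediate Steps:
$J{\left(Z \right)} = 0$
$j = 12$ ($j = \left(-3\right) \left(-4\right) = 12$)
$\left(J{\left(-8 \right)} - 113\right) \left(-40 + j\right) \left(3 - 49\right) = \left(0 - 113\right) \left(-40 + 12\right) \left(3 - 49\right) = - 113 \left(\left(-28\right) \left(-46\right)\right) = \left(-113\right) 1288 = -145544$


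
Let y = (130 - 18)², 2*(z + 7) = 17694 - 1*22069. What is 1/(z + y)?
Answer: 2/20699 ≈ 9.6623e-5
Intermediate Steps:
z = -4389/2 (z = -7 + (17694 - 1*22069)/2 = -7 + (17694 - 22069)/2 = -7 + (½)*(-4375) = -7 - 4375/2 = -4389/2 ≈ -2194.5)
y = 12544 (y = 112² = 12544)
1/(z + y) = 1/(-4389/2 + 12544) = 1/(20699/2) = 2/20699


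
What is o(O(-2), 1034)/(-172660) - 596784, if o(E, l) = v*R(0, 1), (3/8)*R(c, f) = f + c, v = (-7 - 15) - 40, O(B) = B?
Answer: -77280543956/129495 ≈ -5.9678e+5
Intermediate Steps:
v = -62 (v = -22 - 40 = -62)
R(c, f) = 8*c/3 + 8*f/3 (R(c, f) = 8*(f + c)/3 = 8*(c + f)/3 = 8*c/3 + 8*f/3)
o(E, l) = -496/3 (o(E, l) = -62*((8/3)*0 + (8/3)*1) = -62*(0 + 8/3) = -62*8/3 = -496/3)
o(O(-2), 1034)/(-172660) - 596784 = -496/3/(-172660) - 596784 = -496/3*(-1/172660) - 596784 = 124/129495 - 596784 = -77280543956/129495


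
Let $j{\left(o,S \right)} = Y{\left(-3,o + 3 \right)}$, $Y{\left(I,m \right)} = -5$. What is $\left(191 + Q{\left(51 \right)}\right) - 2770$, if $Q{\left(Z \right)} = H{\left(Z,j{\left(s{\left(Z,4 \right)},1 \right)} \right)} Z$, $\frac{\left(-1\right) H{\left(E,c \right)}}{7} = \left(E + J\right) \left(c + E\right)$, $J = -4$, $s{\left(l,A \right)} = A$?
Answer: $-774413$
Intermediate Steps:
$j{\left(o,S \right)} = -5$
$H{\left(E,c \right)} = - 7 \left(-4 + E\right) \left(E + c\right)$ ($H{\left(E,c \right)} = - 7 \left(E - 4\right) \left(c + E\right) = - 7 \left(-4 + E\right) \left(E + c\right)$)
$Q{\left(Z \right)} = Z \left(-140 - 7 Z^{2} + 63 Z\right)$ ($Q{\left(Z \right)} = \left(- 7 Z^{2} + 28 Z + 28 \left(-5\right) - 7 Z \left(-5\right)\right) Z = \left(- 7 Z^{2} + 28 Z - 140 + 35 Z\right) Z = \left(-140 - 7 Z^{2} + 63 Z\right) Z = Z \left(-140 - 7 Z^{2} + 63 Z\right)$)
$\left(191 + Q{\left(51 \right)}\right) - 2770 = \left(191 + 7 \cdot 51 \left(-20 - 51^{2} + 9 \cdot 51\right)\right) - 2770 = \left(191 + 7 \cdot 51 \left(-20 - 2601 + 459\right)\right) - 2770 = \left(191 + 7 \cdot 51 \left(-2162\right)\right) - 2770 = \left(191 - 771834\right) - 2770 = -771643 - 2770 = -774413$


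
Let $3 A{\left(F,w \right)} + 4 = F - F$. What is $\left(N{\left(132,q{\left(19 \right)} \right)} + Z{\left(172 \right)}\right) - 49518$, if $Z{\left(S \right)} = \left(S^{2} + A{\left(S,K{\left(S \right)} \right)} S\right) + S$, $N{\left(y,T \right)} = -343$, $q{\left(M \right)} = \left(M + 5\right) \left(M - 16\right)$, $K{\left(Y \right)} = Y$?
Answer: $- \frac{61003}{3} \approx -20334.0$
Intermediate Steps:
$q{\left(M \right)} = \left(-16 + M\right) \left(5 + M\right)$ ($q{\left(M \right)} = \left(5 + M\right) \left(-16 + M\right) = \left(-16 + M\right) \left(5 + M\right)$)
$A{\left(F,w \right)} = - \frac{4}{3}$ ($A{\left(F,w \right)} = - \frac{4}{3} + \frac{F - F}{3} = - \frac{4}{3} + \frac{1}{3} \cdot 0 = - \frac{4}{3} + 0 = - \frac{4}{3}$)
$Z{\left(S \right)} = S^{2} - \frac{S}{3}$ ($Z{\left(S \right)} = \left(S^{2} - \frac{4 S}{3}\right) + S = S^{2} - \frac{S}{3}$)
$\left(N{\left(132,q{\left(19 \right)} \right)} + Z{\left(172 \right)}\right) - 49518 = \left(-343 + 172 \left(- \frac{1}{3} + 172\right)\right) - 49518 = \left(-343 + 172 \cdot \frac{515}{3}\right) - 49518 = \left(-343 + \frac{88580}{3}\right) - 49518 = \frac{87551}{3} - 49518 = - \frac{61003}{3}$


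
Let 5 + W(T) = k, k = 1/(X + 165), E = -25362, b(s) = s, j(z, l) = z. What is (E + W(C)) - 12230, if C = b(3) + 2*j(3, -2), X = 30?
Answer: -7331414/195 ≈ -37597.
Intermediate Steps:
C = 9 (C = 3 + 2*3 = 3 + 6 = 9)
k = 1/195 (k = 1/(30 + 165) = 1/195 ≈ 0.0051282)
W(T) = -974/195 (W(T) = -5 + 1/195 = -974/195)
(E + W(C)) - 12230 = (-25362 - 974/195) - 12230 = -4946564/195 - 12230 = -7331414/195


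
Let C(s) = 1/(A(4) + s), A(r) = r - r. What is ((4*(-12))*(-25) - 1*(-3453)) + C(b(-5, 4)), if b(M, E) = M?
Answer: 23264/5 ≈ 4652.8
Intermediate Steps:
A(r) = 0
C(s) = 1/s (C(s) = 1/(0 + s) = 1/s)
((4*(-12))*(-25) - 1*(-3453)) + C(b(-5, 4)) = ((4*(-12))*(-25) - 1*(-3453)) + 1/(-5) = (-48*(-25) + 3453) - ⅕ = (1200 + 3453) - ⅕ = 4653 - ⅕ = 23264/5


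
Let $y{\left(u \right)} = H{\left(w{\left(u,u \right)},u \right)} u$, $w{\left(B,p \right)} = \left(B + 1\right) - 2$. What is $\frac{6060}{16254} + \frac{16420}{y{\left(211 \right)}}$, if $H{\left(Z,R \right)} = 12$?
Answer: $\frac{3919925}{571599} \approx 6.8578$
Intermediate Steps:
$w{\left(B,p \right)} = -1 + B$ ($w{\left(B,p \right)} = \left(1 + B\right) - 2 = -1 + B$)
$y{\left(u \right)} = 12 u$
$\frac{6060}{16254} + \frac{16420}{y{\left(211 \right)}} = \frac{6060}{16254} + \frac{16420}{12 \cdot 211} = 6060 \cdot \frac{1}{16254} + \frac{16420}{2532} = \frac{1010}{2709} + 16420 \cdot \frac{1}{2532} = \frac{1010}{2709} + \frac{4105}{633} = \frac{3919925}{571599}$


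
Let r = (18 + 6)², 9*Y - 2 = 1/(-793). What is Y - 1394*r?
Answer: -5730609743/7137 ≈ -8.0294e+5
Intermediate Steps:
Y = 1585/7137 (Y = 2/9 + (⅑)/(-793) = 2/9 + (⅑)*(-1/793) = 2/9 - 1/7137 = 1585/7137 ≈ 0.22208)
r = 576 (r = 24² = 576)
Y - 1394*r = 1585/7137 - 1394*576 = 1585/7137 - 802944 = -5730609743/7137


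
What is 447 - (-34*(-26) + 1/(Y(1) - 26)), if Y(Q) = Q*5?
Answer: -9176/21 ≈ -436.95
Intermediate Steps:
Y(Q) = 5*Q
447 - (-34*(-26) + 1/(Y(1) - 26)) = 447 - (-34*(-26) + 1/(5*1 - 26)) = 447 - (884 + 1/(5 - 26)) = 447 - (884 + 1/(-21)) = 447 - (884 - 1/21) = 447 - 1*18563/21 = 447 - 18563/21 = -9176/21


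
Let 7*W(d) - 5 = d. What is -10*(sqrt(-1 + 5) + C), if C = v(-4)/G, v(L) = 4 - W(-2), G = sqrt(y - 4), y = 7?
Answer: -20 - 250*sqrt(3)/21 ≈ -40.620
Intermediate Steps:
W(d) = 5/7 + d/7
G = sqrt(3) (G = sqrt(7 - 4) = sqrt(3) ≈ 1.7320)
v(L) = 25/7 (v(L) = 4 - (5/7 + (1/7)*(-2)) = 4 - (5/7 - 2/7) = 4 - 1*3/7 = 4 - 3/7 = 25/7)
C = 25*sqrt(3)/21 (C = 25/(7*(sqrt(3))) = 25*(sqrt(3)/3)/7 = 25*sqrt(3)/21 ≈ 2.0620)
-10*(sqrt(-1 + 5) + C) = -10*(sqrt(-1 + 5) + 25*sqrt(3)/21) = -10*(sqrt(4) + 25*sqrt(3)/21) = -10*(2 + 25*sqrt(3)/21) = -20 - 250*sqrt(3)/21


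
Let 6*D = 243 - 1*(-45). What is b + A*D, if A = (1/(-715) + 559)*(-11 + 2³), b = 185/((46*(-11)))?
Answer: -240683531/2990 ≈ -80496.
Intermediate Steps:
b = -185/506 (b = 185/(-506) = 185*(-1/506) = -185/506 ≈ -0.36561)
D = 48 (D = (243 - 1*(-45))/6 = (243 + 45)/6 = (⅙)*288 = 48)
A = -1199052/715 (A = (-1/715 + 559)*(-11 + 8) = (399684/715)*(-3) = -1199052/715 ≈ -1677.0)
b + A*D = -185/506 - 1199052/715*48 = -185/506 - 57554496/715 = -240683531/2990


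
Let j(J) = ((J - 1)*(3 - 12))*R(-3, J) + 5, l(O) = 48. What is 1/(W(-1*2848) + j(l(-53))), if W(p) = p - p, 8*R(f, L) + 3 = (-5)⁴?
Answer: -4/131533 ≈ -3.0411e-5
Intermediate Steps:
R(f, L) = 311/4 (R(f, L) = -3/8 + (⅛)*(-5)⁴ = -3/8 + (⅛)*625 = -3/8 + 625/8 = 311/4)
W(p) = 0
j(J) = 2819/4 - 2799*J/4 (j(J) = ((J - 1)*(3 - 12))*(311/4) + 5 = ((-1 + J)*(-9))*(311/4) + 5 = (9 - 9*J)*(311/4) + 5 = (2799/4 - 2799*J/4) + 5 = 2819/4 - 2799*J/4)
1/(W(-1*2848) + j(l(-53))) = 1/(0 + (2819/4 - 2799/4*48)) = 1/(0 + (2819/4 - 33588)) = 1/(0 - 131533/4) = 1/(-131533/4) = -4/131533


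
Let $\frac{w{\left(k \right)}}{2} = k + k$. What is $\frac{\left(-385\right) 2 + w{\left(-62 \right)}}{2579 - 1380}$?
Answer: $- \frac{1018}{1199} \approx -0.84904$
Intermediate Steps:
$w{\left(k \right)} = 4 k$ ($w{\left(k \right)} = 2 \left(k + k\right) = 2 \cdot 2 k = 4 k$)
$\frac{\left(-385\right) 2 + w{\left(-62 \right)}}{2579 - 1380} = \frac{\left(-385\right) 2 + 4 \left(-62\right)}{2579 - 1380} = \frac{-770 - 248}{1199} = \left(-1018\right) \frac{1}{1199} = - \frac{1018}{1199}$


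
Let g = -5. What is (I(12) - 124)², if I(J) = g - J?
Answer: 19881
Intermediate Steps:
I(J) = -5 - J
(I(12) - 124)² = ((-5 - 1*12) - 124)² = ((-5 - 12) - 124)² = (-17 - 124)² = (-141)² = 19881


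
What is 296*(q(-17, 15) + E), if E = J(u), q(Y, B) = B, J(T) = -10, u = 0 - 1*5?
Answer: 1480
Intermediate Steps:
u = -5 (u = 0 - 5 = -5)
E = -10
296*(q(-17, 15) + E) = 296*(15 - 10) = 296*5 = 1480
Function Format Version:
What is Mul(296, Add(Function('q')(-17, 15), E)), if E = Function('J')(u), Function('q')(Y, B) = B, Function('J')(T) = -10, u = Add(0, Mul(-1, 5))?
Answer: 1480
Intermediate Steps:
u = -5 (u = Add(0, -5) = -5)
E = -10
Mul(296, Add(Function('q')(-17, 15), E)) = Mul(296, Add(15, -10)) = Mul(296, 5) = 1480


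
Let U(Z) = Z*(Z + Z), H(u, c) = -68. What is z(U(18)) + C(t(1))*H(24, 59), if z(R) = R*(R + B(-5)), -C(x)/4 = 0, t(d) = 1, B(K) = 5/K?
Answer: 419256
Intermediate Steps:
C(x) = 0 (C(x) = -4*0 = 0)
U(Z) = 2*Z**2 (U(Z) = Z*(2*Z) = 2*Z**2)
z(R) = R*(-1 + R) (z(R) = R*(R + 5/(-5)) = R*(R + 5*(-1/5)) = R*(R - 1) = R*(-1 + R))
z(U(18)) + C(t(1))*H(24, 59) = (2*18**2)*(-1 + 2*18**2) + 0*(-68) = (2*324)*(-1 + 2*324) + 0 = 648*(-1 + 648) + 0 = 648*647 + 0 = 419256 + 0 = 419256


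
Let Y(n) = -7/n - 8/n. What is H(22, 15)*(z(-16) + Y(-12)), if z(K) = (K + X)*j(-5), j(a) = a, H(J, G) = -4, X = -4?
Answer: -405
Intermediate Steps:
Y(n) = -15/n
z(K) = 20 - 5*K (z(K) = (K - 4)*(-5) = (-4 + K)*(-5) = 20 - 5*K)
H(22, 15)*(z(-16) + Y(-12)) = -4*((20 - 5*(-16)) - 15/(-12)) = -4*((20 + 80) - 15*(-1/12)) = -4*(100 + 5/4) = -4*405/4 = -405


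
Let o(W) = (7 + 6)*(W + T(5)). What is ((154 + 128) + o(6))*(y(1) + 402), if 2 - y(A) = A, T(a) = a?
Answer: 171275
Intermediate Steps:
y(A) = 2 - A
o(W) = 65 + 13*W (o(W) = (7 + 6)*(W + 5) = 13*(5 + W) = 65 + 13*W)
((154 + 128) + o(6))*(y(1) + 402) = ((154 + 128) + (65 + 13*6))*((2 - 1*1) + 402) = (282 + (65 + 78))*((2 - 1) + 402) = (282 + 143)*(1 + 402) = 425*403 = 171275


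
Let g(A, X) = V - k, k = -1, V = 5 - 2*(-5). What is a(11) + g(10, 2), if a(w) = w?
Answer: 27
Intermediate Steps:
V = 15 (V = 5 - 1*(-10) = 5 + 10 = 15)
g(A, X) = 16 (g(A, X) = 15 - 1*(-1) = 15 + 1 = 16)
a(11) + g(10, 2) = 11 + 16 = 27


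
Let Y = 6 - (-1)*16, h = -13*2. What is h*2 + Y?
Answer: -30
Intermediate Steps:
h = -26
Y = 22 (Y = 6 - 1*(-16) = 6 + 16 = 22)
h*2 + Y = -26*2 + 22 = -52 + 22 = -30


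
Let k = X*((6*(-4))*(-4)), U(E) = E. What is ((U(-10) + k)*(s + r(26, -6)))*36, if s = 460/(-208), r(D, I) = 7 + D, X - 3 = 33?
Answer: 49653414/13 ≈ 3.8195e+6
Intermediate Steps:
X = 36 (X = 3 + 33 = 36)
s = -115/52 (s = 460*(-1/208) = -115/52 ≈ -2.2115)
k = 3456 (k = 36*((6*(-4))*(-4)) = 36*(-24*(-4)) = 36*96 = 3456)
((U(-10) + k)*(s + r(26, -6)))*36 = ((-10 + 3456)*(-115/52 + (7 + 26)))*36 = (3446*(-115/52 + 33))*36 = (3446*(1601/52))*36 = (2758523/26)*36 = 49653414/13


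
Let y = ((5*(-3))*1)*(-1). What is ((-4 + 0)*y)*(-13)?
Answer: 780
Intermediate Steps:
y = 15 (y = -15*1*(-1) = -15*(-1) = 15)
((-4 + 0)*y)*(-13) = ((-4 + 0)*15)*(-13) = -4*15*(-13) = -60*(-13) = 780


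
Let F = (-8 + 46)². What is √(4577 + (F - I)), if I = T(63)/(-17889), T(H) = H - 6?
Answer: √214091032046/5963 ≈ 77.595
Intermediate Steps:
T(H) = -6 + H
F = 1444 (F = 38² = 1444)
I = -19/5963 (I = (-6 + 63)/(-17889) = 57*(-1/17889) = -19/5963 ≈ -0.0031863)
√(4577 + (F - I)) = √(4577 + (1444 - 1*(-19/5963))) = √(4577 + (1444 + 19/5963)) = √(4577 + 8610591/5963) = √(35903242/5963) = √214091032046/5963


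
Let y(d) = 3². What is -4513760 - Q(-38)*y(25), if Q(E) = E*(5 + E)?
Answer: -4525046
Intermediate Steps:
y(d) = 9
-4513760 - Q(-38)*y(25) = -4513760 - (-38*(5 - 38))*9 = -4513760 - (-38*(-33))*9 = -4513760 - 1254*9 = -4513760 - 1*11286 = -4513760 - 11286 = -4525046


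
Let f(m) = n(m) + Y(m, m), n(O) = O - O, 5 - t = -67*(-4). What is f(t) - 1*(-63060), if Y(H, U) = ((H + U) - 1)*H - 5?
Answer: 201656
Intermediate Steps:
t = -263 (t = 5 - (-67)*(-4) = 5 - 1*268 = 5 - 268 = -263)
n(O) = 0
Y(H, U) = -5 + H*(-1 + H + U) (Y(H, U) = (-1 + H + U)*H - 5 = H*(-1 + H + U) - 5 = -5 + H*(-1 + H + U))
f(m) = -5 - m + 2*m² (f(m) = 0 + (-5 + m² - m + m*m) = 0 + (-5 + m² - m + m²) = 0 + (-5 - m + 2*m²) = -5 - m + 2*m²)
f(t) - 1*(-63060) = (-5 - 1*(-263) + 2*(-263)²) - 1*(-63060) = (-5 + 263 + 2*69169) + 63060 = (-5 + 263 + 138338) + 63060 = 138596 + 63060 = 201656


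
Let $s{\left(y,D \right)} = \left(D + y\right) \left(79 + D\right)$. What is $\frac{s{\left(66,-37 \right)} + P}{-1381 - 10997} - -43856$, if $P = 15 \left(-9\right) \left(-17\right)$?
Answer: $\frac{180948685}{4126} \approx 43856.0$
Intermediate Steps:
$s{\left(y,D \right)} = \left(79 + D\right) \left(D + y\right)$
$P = 2295$ ($P = \left(-135\right) \left(-17\right) = 2295$)
$\frac{s{\left(66,-37 \right)} + P}{-1381 - 10997} - -43856 = \frac{\left(\left(-37\right)^{2} + 79 \left(-37\right) + 79 \cdot 66 - 2442\right) + 2295}{-1381 - 10997} - -43856 = \frac{\left(1369 - 2923 + 5214 - 2442\right) + 2295}{-12378} + 43856 = \left(1218 + 2295\right) \left(- \frac{1}{12378}\right) + 43856 = 3513 \left(- \frac{1}{12378}\right) + 43856 = - \frac{1171}{4126} + 43856 = \frac{180948685}{4126}$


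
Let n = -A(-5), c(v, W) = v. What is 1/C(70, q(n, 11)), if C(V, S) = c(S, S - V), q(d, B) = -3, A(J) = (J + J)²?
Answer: -⅓ ≈ -0.33333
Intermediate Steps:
A(J) = 4*J² (A(J) = (2*J)² = 4*J²)
n = -100 (n = -4*(-5)² = -4*25 = -1*100 = -100)
C(V, S) = S
1/C(70, q(n, 11)) = 1/(-3) = -⅓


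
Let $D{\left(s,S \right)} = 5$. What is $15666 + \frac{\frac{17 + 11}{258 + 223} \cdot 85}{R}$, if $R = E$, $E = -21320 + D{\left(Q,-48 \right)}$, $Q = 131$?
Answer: $\frac{4589025646}{292929} \approx 15666.0$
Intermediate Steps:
$E = -21315$ ($E = -21320 + 5 = -21315$)
$R = -21315$
$15666 + \frac{\frac{17 + 11}{258 + 223} \cdot 85}{R} = 15666 + \frac{\frac{17 + 11}{258 + 223} \cdot 85}{-21315} = 15666 + \frac{28}{481} \cdot 85 \left(- \frac{1}{21315}\right) = 15666 + \frac{2380}{481} \left(- \frac{1}{21315}\right) = 15666 - \frac{68}{292929} = \frac{4589025646}{292929}$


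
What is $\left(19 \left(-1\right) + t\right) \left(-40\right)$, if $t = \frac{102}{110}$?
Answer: $\frac{7952}{11} \approx 722.91$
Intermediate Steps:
$t = \frac{51}{55}$ ($t = 102 \cdot \frac{1}{110} = \frac{51}{55} \approx 0.92727$)
$\left(19 \left(-1\right) + t\right) \left(-40\right) = \left(19 \left(-1\right) + \frac{51}{55}\right) \left(-40\right) = \left(-19 + \frac{51}{55}\right) \left(-40\right) = \left(- \frac{994}{55}\right) \left(-40\right) = \frac{7952}{11}$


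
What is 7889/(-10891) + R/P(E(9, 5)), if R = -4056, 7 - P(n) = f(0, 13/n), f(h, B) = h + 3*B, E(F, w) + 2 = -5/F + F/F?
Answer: -621976705/4890059 ≈ -127.19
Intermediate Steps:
E(F, w) = -1 - 5/F (E(F, w) = -2 + (-5/F + F/F) = -2 + (-5/F + 1) = -2 + (1 - 5/F) = -1 - 5/F)
P(n) = 7 - 39/n (P(n) = 7 - (0 + 3*(13/n)) = 7 - (0 + 39/n) = 7 - 39/n)
7889/(-10891) + R/P(E(9, 5)) = 7889/(-10891) - 4056/(7 - 39*9/(-5 - 1*9)) = 7889*(-1/10891) - 4056/(7 - 39*9/(-5 - 9)) = -7889/10891 - 4056/(7 - 39/((⅑)*(-14))) = -7889/10891 - 4056/(7 - 39/(-14/9)) = -7889/10891 - 4056/(7 - 39*(-9/14)) = -7889/10891 - 4056/(7 + 351/14) = -7889/10891 - 4056/449/14 = -7889/10891 - 4056*14/449 = -7889/10891 - 56784/449 = -621976705/4890059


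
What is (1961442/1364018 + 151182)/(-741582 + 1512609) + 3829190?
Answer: 671189843224342843/175282451081 ≈ 3.8292e+6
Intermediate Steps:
(1961442/1364018 + 151182)/(-741582 + 1512609) + 3829190 = (1961442*(1/1364018) + 151182)/771027 + 3829190 = (980721/682009 + 151182)*(1/771027) + 3829190 = (103108465359/682009)*(1/771027) + 3829190 = 34369488453/175282451081 + 3829190 = 671189843224342843/175282451081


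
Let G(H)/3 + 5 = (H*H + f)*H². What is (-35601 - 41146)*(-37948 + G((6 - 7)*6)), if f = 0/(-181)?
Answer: 2615154025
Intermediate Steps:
f = 0 (f = 0*(-1/181) = 0)
G(H) = -15 + 3*H⁴ (G(H) = -15 + 3*((H*H + 0)*H²) = -15 + 3*((H² + 0)*H²) = -15 + 3*(H²*H²) = -15 + 3*H⁴)
(-35601 - 41146)*(-37948 + G((6 - 7)*6)) = (-35601 - 41146)*(-37948 + (-15 + 3*((6 - 7)*6)⁴)) = -76747*(-37948 + (-15 + 3*(-1*6)⁴)) = -76747*(-37948 + (-15 + 3*(-6)⁴)) = -76747*(-37948 + (-15 + 3*1296)) = -76747*(-37948 + (-15 + 3888)) = -76747*(-37948 + 3873) = -76747*(-34075) = 2615154025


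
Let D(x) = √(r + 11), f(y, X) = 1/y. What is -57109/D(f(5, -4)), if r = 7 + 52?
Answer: -57109*√70/70 ≈ -6825.8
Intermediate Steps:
r = 59
D(x) = √70 (D(x) = √(59 + 11) = √70)
-57109/D(f(5, -4)) = -57109*√70/70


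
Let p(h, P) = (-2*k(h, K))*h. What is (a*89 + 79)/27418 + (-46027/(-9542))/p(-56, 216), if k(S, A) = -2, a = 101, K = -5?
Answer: 9060023729/29301726272 ≈ 0.30920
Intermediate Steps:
p(h, P) = 4*h (p(h, P) = (-2*(-2))*h = 4*h)
(a*89 + 79)/27418 + (-46027/(-9542))/p(-56, 216) = (101*89 + 79)/27418 + (-46027/(-9542))/((4*(-56))) = (8989 + 79)*(1/27418) - 46027*(-1/9542)/(-224) = 9068*(1/27418) + (46027/9542)*(-1/224) = 4534/13709 - 46027/2137408 = 9060023729/29301726272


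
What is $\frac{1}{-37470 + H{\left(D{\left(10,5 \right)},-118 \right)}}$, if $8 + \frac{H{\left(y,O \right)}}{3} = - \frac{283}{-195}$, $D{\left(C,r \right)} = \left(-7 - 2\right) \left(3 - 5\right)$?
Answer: $- \frac{65}{2436827} \approx -2.6674 \cdot 10^{-5}$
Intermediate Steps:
$D{\left(C,r \right)} = 18$ ($D{\left(C,r \right)} = \left(-9\right) \left(-2\right) = 18$)
$H{\left(y,O \right)} = - \frac{1277}{65}$ ($H{\left(y,O \right)} = -24 + 3 \left(- \frac{283}{-195}\right) = -24 + 3 \left(\left(-283\right) \left(- \frac{1}{195}\right)\right) = -24 + 3 \cdot \frac{283}{195} = -24 + \frac{283}{65} = - \frac{1277}{65}$)
$\frac{1}{-37470 + H{\left(D{\left(10,5 \right)},-118 \right)}} = \frac{1}{-37470 - \frac{1277}{65}} = \frac{1}{- \frac{2436827}{65}} = - \frac{65}{2436827}$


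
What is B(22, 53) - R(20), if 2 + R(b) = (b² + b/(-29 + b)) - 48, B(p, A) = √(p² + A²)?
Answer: -3130/9 + √3293 ≈ -290.39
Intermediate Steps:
B(p, A) = √(A² + p²)
R(b) = -50 + b² + b/(-29 + b) (R(b) = -2 + ((b² + b/(-29 + b)) - 48) = -2 + (-48 + b² + b/(-29 + b)) = -50 + b² + b/(-29 + b))
B(22, 53) - R(20) = √(53² + 22²) - (1450 + 20³ - 49*20 - 29*20²)/(-29 + 20) = √(2809 + 484) - (1450 + 8000 - 980 - 29*400)/(-9) = √3293 - (-1)*(1450 + 8000 - 980 - 11600)/9 = √3293 - (-1)*(-3130)/9 = √3293 - 1*3130/9 = √3293 - 3130/9 = -3130/9 + √3293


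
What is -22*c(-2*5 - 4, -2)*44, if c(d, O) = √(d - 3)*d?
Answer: 13552*I*√17 ≈ 55876.0*I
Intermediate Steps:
c(d, O) = d*√(-3 + d) (c(d, O) = √(-3 + d)*d = d*√(-3 + d))
-22*c(-2*5 - 4, -2)*44 = -22*(-2*5 - 4)*√(-3 + (-2*5 - 4))*44 = -22*(-10 - 4)*√(-3 + (-10 - 4))*44 = -(-308)*√(-3 - 14)*44 = -(-308)*√(-17)*44 = -(-308)*I*√17*44 = (308*I*√17)*44 = 13552*I*√17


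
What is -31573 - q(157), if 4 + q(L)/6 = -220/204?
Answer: -536223/17 ≈ -31543.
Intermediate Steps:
q(L) = -518/17 (q(L) = -24 + 6*(-220/204) = -24 + 6*(-220*1/204) = -24 + 6*(-55/51) = -24 - 110/17 = -518/17)
-31573 - q(157) = -31573 - 1*(-518/17) = -31573 + 518/17 = -536223/17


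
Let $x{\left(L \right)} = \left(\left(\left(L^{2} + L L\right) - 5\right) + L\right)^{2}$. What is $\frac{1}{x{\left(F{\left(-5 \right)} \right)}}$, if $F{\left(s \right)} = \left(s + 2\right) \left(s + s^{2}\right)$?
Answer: $\frac{1}{50908225} \approx 1.9643 \cdot 10^{-8}$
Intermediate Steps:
$F{\left(s \right)} = \left(2 + s\right) \left(s + s^{2}\right)$
$x{\left(L \right)} = \left(-5 + L + 2 L^{2}\right)^{2}$ ($x{\left(L \right)} = \left(\left(\left(L^{2} + L^{2}\right) - 5\right) + L\right)^{2} = \left(\left(2 L^{2} - 5\right) + L\right)^{2} = \left(\left(-5 + 2 L^{2}\right) + L\right)^{2} = \left(-5 + L + 2 L^{2}\right)^{2}$)
$\frac{1}{x{\left(F{\left(-5 \right)} \right)}} = \frac{1}{\left(-5 - 5 \left(2 + \left(-5\right)^{2} + 3 \left(-5\right)\right) + 2 \left(- 5 \left(2 + \left(-5\right)^{2} + 3 \left(-5\right)\right)\right)^{2}\right)^{2}} = \frac{1}{\left(-5 - 5 \left(2 + 25 - 15\right) + 2 \left(- 5 \left(2 + 25 - 15\right)\right)^{2}\right)^{2}} = \frac{1}{\left(-5 - 60 + 2 \left(\left(-5\right) 12\right)^{2}\right)^{2}} = \frac{1}{\left(-5 - 60 + 2 \left(-60\right)^{2}\right)^{2}} = \frac{1}{\left(-5 - 60 + 2 \cdot 3600\right)^{2}} = \frac{1}{\left(-5 - 60 + 7200\right)^{2}} = \frac{1}{7135^{2}} = \frac{1}{50908225}$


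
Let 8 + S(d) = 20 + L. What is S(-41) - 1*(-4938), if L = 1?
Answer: 4951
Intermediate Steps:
S(d) = 13 (S(d) = -8 + (20 + 1) = -8 + 21 = 13)
S(-41) - 1*(-4938) = 13 - 1*(-4938) = 13 + 4938 = 4951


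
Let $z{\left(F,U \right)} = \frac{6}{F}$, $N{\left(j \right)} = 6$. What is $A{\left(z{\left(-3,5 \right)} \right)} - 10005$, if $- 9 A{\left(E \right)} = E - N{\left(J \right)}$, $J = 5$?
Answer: $- \frac{90037}{9} \approx -10004.0$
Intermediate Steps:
$A{\left(E \right)} = \frac{2}{3} - \frac{E}{9}$ ($A{\left(E \right)} = - \frac{E - 6}{9} = - \frac{-6 + E}{9} = \frac{2}{3} - \frac{E}{9}$)
$A{\left(z{\left(-3,5 \right)} \right)} - 10005 = \left(\frac{2}{3} - \frac{6 \frac{1}{-3}}{9}\right) - 10005 = \left(\frac{2}{3} - \frac{6 \left(- \frac{1}{3}\right)}{9}\right) - 10005 = \left(\frac{2}{3} - - \frac{2}{9}\right) - 10005 = \left(\frac{2}{3} + \frac{2}{9}\right) - 10005 = \frac{8}{9} - 10005 = - \frac{90037}{9}$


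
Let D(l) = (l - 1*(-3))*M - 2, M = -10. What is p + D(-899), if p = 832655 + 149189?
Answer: 990802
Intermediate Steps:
D(l) = -32 - 10*l (D(l) = (l - 1*(-3))*(-10) - 2 = (l + 3)*(-10) - 2 = (3 + l)*(-10) - 2 = (-30 - 10*l) - 2 = -32 - 10*l)
p = 981844
p + D(-899) = 981844 + (-32 - 10*(-899)) = 981844 + (-32 + 8990) = 981844 + 8958 = 990802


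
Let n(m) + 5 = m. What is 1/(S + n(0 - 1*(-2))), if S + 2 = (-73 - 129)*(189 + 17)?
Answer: -1/41617 ≈ -2.4029e-5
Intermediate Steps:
n(m) = -5 + m
S = -41614 (S = -2 + (-73 - 129)*(189 + 17) = -2 - 202*206 = -2 - 41612 = -41614)
1/(S + n(0 - 1*(-2))) = 1/(-41614 + (-5 + (0 - 1*(-2)))) = 1/(-41614 + (-5 + (0 + 2))) = 1/(-41614 + (-5 + 2)) = 1/(-41614 - 3) = 1/(-41617) = -1/41617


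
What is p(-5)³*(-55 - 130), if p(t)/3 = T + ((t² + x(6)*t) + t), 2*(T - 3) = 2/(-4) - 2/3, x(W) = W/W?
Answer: -1688925865/64 ≈ -2.6389e+7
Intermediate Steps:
x(W) = 1
T = 29/12 (T = 3 + (2/(-4) - 2/3)/2 = 3 + (2*(-¼) - 2*⅓)/2 = 3 + (-½ - ⅔)/2 = 3 + (½)*(-7/6) = 3 - 7/12 = 29/12 ≈ 2.4167)
p(t) = 29/4 + 3*t² + 6*t (p(t) = 3*(29/12 + ((t² + 1*t) + t)) = 3*(29/12 + ((t² + t) + t)) = 3*(29/12 + ((t + t²) + t)) = 3*(29/12 + (t² + 2*t)) = 3*(29/12 + t² + 2*t) = 29/4 + 3*t² + 6*t)
p(-5)³*(-55 - 130) = (29/4 + 3*(-5)² + 6*(-5))³*(-55 - 130) = (29/4 + 3*25 - 30)³*(-185) = (29/4 + 75 - 30)³*(-185) = (209/4)³*(-185) = (9129329/64)*(-185) = -1688925865/64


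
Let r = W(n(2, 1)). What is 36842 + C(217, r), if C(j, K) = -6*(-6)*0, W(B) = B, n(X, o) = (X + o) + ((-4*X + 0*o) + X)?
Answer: 36842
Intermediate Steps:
n(X, o) = o - 2*X (n(X, o) = (X + o) + ((-4*X + 0) + X) = (X + o) + (-4*X + X) = (X + o) - 3*X = o - 2*X)
r = -3 (r = 1 - 2*2 = 1 - 4 = -3)
C(j, K) = 0 (C(j, K) = 36*0 = 0)
36842 + C(217, r) = 36842 + 0 = 36842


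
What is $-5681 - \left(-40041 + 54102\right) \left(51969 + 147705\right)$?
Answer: $-2807621795$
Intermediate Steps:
$-5681 - \left(-40041 + 54102\right) \left(51969 + 147705\right) = -5681 - 14061 \cdot 199674 = -5681 - 2807616114 = -2807621795$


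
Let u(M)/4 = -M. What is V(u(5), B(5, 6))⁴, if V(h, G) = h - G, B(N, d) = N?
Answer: 390625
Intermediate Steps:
u(M) = -4*M (u(M) = 4*(-M) = -4*M)
V(u(5), B(5, 6))⁴ = (-4*5 - 1*5)⁴ = (-20 - 5)⁴ = (-25)⁴ = 390625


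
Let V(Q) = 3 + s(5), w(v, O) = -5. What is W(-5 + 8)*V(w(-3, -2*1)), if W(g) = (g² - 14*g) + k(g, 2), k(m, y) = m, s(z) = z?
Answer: -240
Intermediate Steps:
V(Q) = 8 (V(Q) = 3 + 5 = 8)
W(g) = g² - 13*g (W(g) = (g² - 14*g) + g = g² - 13*g)
W(-5 + 8)*V(w(-3, -2*1)) = ((-5 + 8)*(-13 + (-5 + 8)))*8 = (3*(-13 + 3))*8 = (3*(-10))*8 = -30*8 = -240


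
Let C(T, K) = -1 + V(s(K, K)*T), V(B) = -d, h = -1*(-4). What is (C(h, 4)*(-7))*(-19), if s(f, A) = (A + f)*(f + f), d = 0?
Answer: -133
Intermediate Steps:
h = 4
s(f, A) = 2*f*(A + f) (s(f, A) = (A + f)*(2*f) = 2*f*(A + f))
V(B) = 0 (V(B) = -1*0 = 0)
C(T, K) = -1 (C(T, K) = -1 + 0 = -1)
(C(h, 4)*(-7))*(-19) = -1*(-7)*(-19) = 7*(-19) = -133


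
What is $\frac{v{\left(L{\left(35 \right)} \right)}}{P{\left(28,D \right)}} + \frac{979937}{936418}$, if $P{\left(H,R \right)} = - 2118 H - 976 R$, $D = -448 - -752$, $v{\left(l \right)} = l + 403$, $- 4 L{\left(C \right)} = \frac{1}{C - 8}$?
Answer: $\frac{2688336337211}{2571729166368} \approx 1.0453$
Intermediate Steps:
$L{\left(C \right)} = - \frac{1}{4 \left(-8 + C\right)}$ ($L{\left(C \right)} = - \frac{1}{4 \left(C - 8\right)} = - \frac{1}{4 \left(-8 + C\right)}$)
$v{\left(l \right)} = 403 + l$
$D = 304$ ($D = -448 + 752 = 304$)
$\frac{v{\left(L{\left(35 \right)} \right)}}{P{\left(28,D \right)}} + \frac{979937}{936418} = \frac{403 - \frac{1}{-32 + 4 \cdot 35}}{\left(-2118\right) 28 - 296704} + \frac{979937}{936418} = \frac{403 - \frac{1}{-32 + 140}}{-59304 - 296704} + 979937 \cdot \frac{1}{936418} = \frac{403 - \frac{1}{108}}{-356008} + \frac{139991}{133774} = \left(403 - \frac{1}{108}\right) \left(- \frac{1}{356008}\right) + \frac{139991}{133774} = \frac{43523}{108} \left(- \frac{1}{356008}\right) + \frac{139991}{133774} = - \frac{43523}{38448864} + \frac{139991}{133774} = \frac{2688336337211}{2571729166368}$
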